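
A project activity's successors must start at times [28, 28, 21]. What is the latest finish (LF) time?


LF = min of all successor start times
Successors start at: [28, 28, 21]
LF = min(28, 28, 21)
= 21


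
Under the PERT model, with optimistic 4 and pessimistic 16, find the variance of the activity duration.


σ² = ((p - o) / 6)² = (p - o)² / 36
= (16 - 4)² / 36
= 12² / 36
= 144 / 36
= 4.0000


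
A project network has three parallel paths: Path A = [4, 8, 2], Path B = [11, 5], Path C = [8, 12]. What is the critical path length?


Path A: 4 + 8 + 2 = 14
Path B: 11 + 5 = 16
Path C: 8 + 12 = 20
Critical path = longest = max(14, 16, 20)
= 20 (Path C)


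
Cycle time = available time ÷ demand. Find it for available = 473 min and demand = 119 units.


Cycle time = available time / demand
= 473 / 119
= 3.97 min/unit


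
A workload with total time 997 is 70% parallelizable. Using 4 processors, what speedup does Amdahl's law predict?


Amdahl's law: T_p = T × ((1-p) + p/N)
= 997 × ((1-0.7) + 0.7/4)
= 997 × (0.30 + 0.1750)
= 997 × 0.4750
= 473.58
Speedup = 997/473.58
= 2.11×


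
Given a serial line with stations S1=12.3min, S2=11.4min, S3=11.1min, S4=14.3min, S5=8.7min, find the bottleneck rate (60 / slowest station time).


Bottleneck = longest station time
Station times: [12.3, 11.4, 11.1, 14.3, 8.7]
Max = 14.3 min
Rate = 60 / 14.3
= 4.20 units/hour (bottleneck: 14.3min)


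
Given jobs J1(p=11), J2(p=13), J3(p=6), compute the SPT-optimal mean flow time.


SPT order: J3 → J1 → J2
Completion times:
  J3: C=6
  J1: C=17
  J2: C=30
Sum = 53, n = 3
Mean flow = 53/3
= 17.67


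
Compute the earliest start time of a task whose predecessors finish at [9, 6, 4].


ES = max of all predecessor completion times
Predecessors: [9, 6, 4]
ES = max(9, 6, 4)
= 9


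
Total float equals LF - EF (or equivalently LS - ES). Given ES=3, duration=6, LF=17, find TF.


EF = ES + duration = 3 + 6 = 9
LS = LF - duration = 17 - 6 = 11
Total Float = LF - EF = 17 - 9
(or LS - ES = 11 - 3)
= 8


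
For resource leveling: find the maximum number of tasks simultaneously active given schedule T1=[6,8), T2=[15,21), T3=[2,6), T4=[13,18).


Check each time point for overlaps:
  t=15: 2 tasks active (T2, T4)
Max concurrent = 2


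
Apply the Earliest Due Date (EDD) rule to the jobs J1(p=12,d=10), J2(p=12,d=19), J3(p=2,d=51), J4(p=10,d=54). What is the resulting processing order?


EDD: sort by earliest due date
  J1: d=10, p=12
  J2: d=19, p=12
  J3: d=51, p=2
  J4: d=54, p=10
Order: J1 → J2 → J3 → J4


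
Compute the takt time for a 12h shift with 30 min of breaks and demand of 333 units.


Available = 12×60 - 30 = 690 min
Takt time = 690 / 333
= 2.07 min/unit


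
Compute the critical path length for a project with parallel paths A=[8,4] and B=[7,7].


Path A: 8 + 4 = 12
Path B: 7 + 7 = 14
Critical path = longest = max(12, 14)
= 14 (Path B)


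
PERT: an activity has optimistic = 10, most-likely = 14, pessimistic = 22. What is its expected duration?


te = (o + 4m + p) / 6
= (10 + 4×14 + 22) / 6
= (10 + 56 + 22) / 6
= 88 / 6
= 14.67


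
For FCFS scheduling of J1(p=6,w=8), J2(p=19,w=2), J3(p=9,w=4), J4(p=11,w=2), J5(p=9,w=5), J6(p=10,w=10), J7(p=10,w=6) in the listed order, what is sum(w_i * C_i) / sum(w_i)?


Completion times:
  J1: C=6, w×C=8×6=48
  J2: C=25, w×C=2×25=50
  J3: C=34, w×C=4×34=136
  J4: C=45, w×C=2×45=90
  J5: C=54, w×C=5×54=270
  J6: C=64, w×C=10×64=640
  J7: C=74, w×C=6×74=444
Sum w×C = 1678
Sum w = 37
Weighted avg = 1678/37
= 45.35


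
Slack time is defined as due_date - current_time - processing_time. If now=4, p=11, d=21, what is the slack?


Slack = due - current_time - processing
= 21 - 4 - 11
= 6


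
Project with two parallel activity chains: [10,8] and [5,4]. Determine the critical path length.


Path A: 10 + 8 = 18
Path B: 5 + 4 = 9
Critical path = longest = max(18, 9)
= 18 (Path A)


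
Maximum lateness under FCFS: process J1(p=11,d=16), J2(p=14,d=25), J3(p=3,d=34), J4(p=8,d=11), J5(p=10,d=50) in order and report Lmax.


Lateness per job (L = C - d):
  J1: C=11, d=16, L=-5
  J2: C=25, d=25, L=0
  J3: C=28, d=34, L=-6
  J4: C=36, d=11, L=25
  J5: C=46, d=50, L=-4
Lmax = max(-5, 0, -6, 25, -4)
= 25


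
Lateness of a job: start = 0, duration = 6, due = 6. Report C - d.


Completion = 0 + 6 = 6
Lateness = C - d = 6 - 6
= 0


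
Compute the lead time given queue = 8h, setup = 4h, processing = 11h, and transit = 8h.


Lead time = queue + setup + processing + transit
= 8 + 4 + 11 + 8
= 31 hours


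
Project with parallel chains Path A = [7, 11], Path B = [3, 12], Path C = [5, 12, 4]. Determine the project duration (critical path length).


Path A: 7 + 11 = 18
Path B: 3 + 12 = 15
Path C: 5 + 12 + 4 = 21
Critical path = longest = max(18, 15, 21)
= 21 (Path C)


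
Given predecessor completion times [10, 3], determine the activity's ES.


ES = max of all predecessor completion times
Predecessors: [10, 3]
ES = max(10, 3)
= 10


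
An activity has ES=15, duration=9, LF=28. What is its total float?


EF = ES + duration = 15 + 9 = 24
LS = LF - duration = 28 - 9 = 19
Total Float = LF - EF = 28 - 24
(or LS - ES = 19 - 15)
= 4


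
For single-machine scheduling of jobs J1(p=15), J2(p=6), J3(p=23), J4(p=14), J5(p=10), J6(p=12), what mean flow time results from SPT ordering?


SPT order: J2 → J5 → J6 → J4 → J1 → J3
Completion times:
  J2: C=6
  J5: C=16
  J6: C=28
  J4: C=42
  J1: C=57
  J3: C=80
Sum = 229, n = 6
Mean flow = 229/6
= 38.17


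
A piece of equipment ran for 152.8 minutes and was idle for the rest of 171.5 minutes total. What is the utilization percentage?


Utilization = busy / total × 100
= 152.8 / 171.5 × 100
= 89.1%


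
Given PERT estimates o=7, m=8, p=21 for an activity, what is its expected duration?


te = (o + 4m + p) / 6
= (7 + 4×8 + 21) / 6
= (7 + 32 + 21) / 6
= 60 / 6
= 10.00


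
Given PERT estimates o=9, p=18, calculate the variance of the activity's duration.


σ² = ((p - o) / 6)² = (p - o)² / 36
= (18 - 9)² / 36
= 9² / 36
= 81 / 36
= 2.2500


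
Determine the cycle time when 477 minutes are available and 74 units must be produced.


Cycle time = available time / demand
= 477 / 74
= 6.45 min/unit


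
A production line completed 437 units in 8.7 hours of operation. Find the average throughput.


Throughput = units / time
= 437 / 8.7
= 50.2 units/hour


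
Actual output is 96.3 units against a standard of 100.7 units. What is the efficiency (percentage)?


Efficiency = (actual / standard) × 100
= (96.3 / 100.7) × 100
= 95.6%


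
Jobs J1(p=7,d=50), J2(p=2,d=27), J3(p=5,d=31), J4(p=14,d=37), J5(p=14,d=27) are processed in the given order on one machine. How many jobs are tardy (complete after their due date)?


Completion vs due date:
  J1: C=7, d=50 → on time
  J2: C=9, d=27 → on time
  J3: C=14, d=31 → on time
  J4: C=28, d=37 → on time
  J5: C=42, d=27 → TARDY
Tardy jobs: J5
Count = 1


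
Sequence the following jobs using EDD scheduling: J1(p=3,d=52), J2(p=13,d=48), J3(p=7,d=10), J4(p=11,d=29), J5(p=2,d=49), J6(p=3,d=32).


EDD: sort by earliest due date
  J3: d=10, p=7
  J4: d=29, p=11
  J6: d=32, p=3
  J2: d=48, p=13
  J5: d=49, p=2
  J1: d=52, p=3
Order: J3 → J4 → J6 → J2 → J5 → J1


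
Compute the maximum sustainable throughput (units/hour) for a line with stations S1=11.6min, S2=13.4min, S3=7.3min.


Bottleneck = longest station time
Station times: [11.6, 13.4, 7.3]
Max = 13.4 min
Rate = 60 / 13.4
= 4.48 units/hour (bottleneck: 13.4min)


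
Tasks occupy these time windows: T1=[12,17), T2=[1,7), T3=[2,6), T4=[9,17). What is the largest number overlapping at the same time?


Check each time point for overlaps:
  t=2: 2 tasks active (T2, T3)
Max concurrent = 2


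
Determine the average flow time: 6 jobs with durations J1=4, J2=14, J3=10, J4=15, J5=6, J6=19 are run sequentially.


Completion times:
  J1: completes at 4
  J2: completes at 18
  J3: completes at 28
  J4: completes at 43
  J5: completes at 49
  J6: completes at 68
Sum = 210
Average = 210/6
= 35.00


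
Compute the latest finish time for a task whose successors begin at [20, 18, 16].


LF = min of all successor start times
Successors start at: [20, 18, 16]
LF = min(20, 18, 16)
= 16


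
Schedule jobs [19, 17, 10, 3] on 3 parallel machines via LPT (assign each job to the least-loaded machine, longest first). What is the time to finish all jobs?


Jobs (LPT sorted): [19, 17, 10, 3]
Machines: 3
  J=19 → Machine 1 (load: 0+19=19)
  J=17 → Machine 2 (load: 0+17=17)
  J=10 → Machine 3 (load: 0+10=10)
  J=3 → Machine 3 (load: 10+3=13)
Machine loads: [19, 17, 13]
Makespan = max = 19 time units


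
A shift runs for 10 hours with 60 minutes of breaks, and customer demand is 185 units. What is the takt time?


Available = 10×60 - 60 = 540 min
Takt time = 540 / 185
= 2.92 min/unit


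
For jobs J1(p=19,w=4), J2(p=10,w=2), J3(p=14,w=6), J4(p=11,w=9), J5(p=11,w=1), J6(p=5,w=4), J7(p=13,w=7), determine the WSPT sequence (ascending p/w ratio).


WSPT (Smith's rule): sort by p/w ascending
  J4: p/w = 11/9 = 1.222
  J6: p/w = 5/4 = 1.250
  J7: p/w = 13/7 = 1.857
  J3: p/w = 14/6 = 2.333
  J1: p/w = 19/4 = 4.750
  J2: p/w = 10/2 = 5.000
  J5: p/w = 11/1 = 11.000
Order: J4 → J6 → J7 → J3 → J1 → J2 → J5


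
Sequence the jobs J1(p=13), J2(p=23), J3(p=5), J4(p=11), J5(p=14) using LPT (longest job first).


LPT: sort by longest processing time first
  J2: p=23
  J5: p=14
  J1: p=13
  J4: p=11
  J3: p=5
Order: J2 → J5 → J1 → J4 → J3


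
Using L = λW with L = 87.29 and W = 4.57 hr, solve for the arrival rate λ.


Little's law: L = λW → λ = L / W
= 87.29 / 4.57
= 19.10 per hour


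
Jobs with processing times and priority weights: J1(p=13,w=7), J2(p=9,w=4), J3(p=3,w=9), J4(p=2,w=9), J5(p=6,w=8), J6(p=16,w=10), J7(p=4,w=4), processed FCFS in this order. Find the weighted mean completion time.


Completion times:
  J1: C=13, w×C=7×13=91
  J2: C=22, w×C=4×22=88
  J3: C=25, w×C=9×25=225
  J4: C=27, w×C=9×27=243
  J5: C=33, w×C=8×33=264
  J6: C=49, w×C=10×49=490
  J7: C=53, w×C=4×53=212
Sum w×C = 1613
Sum w = 51
Weighted avg = 1613/51
= 31.63


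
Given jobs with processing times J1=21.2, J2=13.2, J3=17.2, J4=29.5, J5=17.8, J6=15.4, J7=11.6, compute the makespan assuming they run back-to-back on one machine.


Sequential makespan: sum all processing times
= 21.2 + 13.2 + 17.2 + 29.5 + 17.8 + 15.4 + 11.6
= 125.9 time units


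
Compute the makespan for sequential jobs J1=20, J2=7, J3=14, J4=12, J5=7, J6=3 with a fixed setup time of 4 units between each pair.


Makespan = Σ processing + (n-1) × setup
= (20 + 7 + 14 + 12 + 7 + 3) + (6-1)×4
= 63 + 20
= 83 time units


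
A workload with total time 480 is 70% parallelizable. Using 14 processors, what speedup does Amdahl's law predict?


Amdahl's law: T_p = T × ((1-p) + p/N)
= 480 × ((1-0.7) + 0.7/14)
= 480 × (0.30 + 0.0500)
= 480 × 0.3500
= 168.00
Speedup = 480/168.00
= 2.86×


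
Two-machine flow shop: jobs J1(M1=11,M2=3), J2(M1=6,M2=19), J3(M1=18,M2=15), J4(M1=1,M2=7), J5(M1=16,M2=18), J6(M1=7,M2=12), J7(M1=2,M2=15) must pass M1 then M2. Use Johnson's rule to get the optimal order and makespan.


Johnson's rule:
Group 1 (M1≤M2, sort by M1): ['J4', 'J7', 'J2', 'J6', 'J5']
Group 2 (M1>M2, sort desc M2): ['J3', 'J1']
Sequence: J4 → J7 → J2 → J6 → J5 → J3 → J1
Makespan calculation:
  J4: M1 done=1, M2 done=8
  J7: M1 done=3, M2 done=23
  J2: M1 done=9, M2 done=42
  J6: M1 done=16, M2 done=54
  J5: M1 done=32, M2 done=72
  J3: M1 done=50, M2 done=87
  J1: M1 done=61, M2 done=90
= Sequence: J4 → J7 → J2 → J6 → J5 → J3 → J1, Makespan: 90


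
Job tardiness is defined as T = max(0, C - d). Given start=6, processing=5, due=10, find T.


Completion = start + processing = 6 + 5 = 11
Tardiness = max(0, C - d) = max(0, 11 - 10)
= max(0, 1)
= 1


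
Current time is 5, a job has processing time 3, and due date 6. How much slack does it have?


Slack = due - current_time - processing
= 6 - 5 - 3
= -2


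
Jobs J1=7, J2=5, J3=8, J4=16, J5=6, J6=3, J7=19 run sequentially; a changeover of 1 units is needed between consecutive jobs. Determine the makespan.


Makespan = Σ processing + (n-1) × setup
= (7 + 5 + 8 + 16 + 6 + 3 + 19) + (7-1)×1
= 64 + 6
= 70 time units


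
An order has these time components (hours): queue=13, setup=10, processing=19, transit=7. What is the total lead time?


Lead time = queue + setup + processing + transit
= 13 + 10 + 19 + 7
= 49 hours


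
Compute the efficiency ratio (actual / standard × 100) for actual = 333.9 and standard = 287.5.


Efficiency = (actual / standard) × 100
= (333.9 / 287.5) × 100
= 116.1%


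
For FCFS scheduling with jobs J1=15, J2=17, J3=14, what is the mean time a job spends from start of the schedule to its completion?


Completion times:
  J1: completes at 15
  J2: completes at 32
  J3: completes at 46
Sum = 93
Average = 93/3
= 31.00


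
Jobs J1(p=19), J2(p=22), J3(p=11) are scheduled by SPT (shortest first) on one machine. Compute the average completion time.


SPT order: J3 → J1 → J2
Completion times:
  J3: C=11
  J1: C=30
  J2: C=52
Sum = 93, n = 3
Mean flow = 93/3
= 31.00


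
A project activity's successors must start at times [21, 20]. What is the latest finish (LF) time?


LF = min of all successor start times
Successors start at: [21, 20]
LF = min(21, 20)
= 20


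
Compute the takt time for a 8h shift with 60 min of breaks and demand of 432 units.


Available = 8×60 - 60 = 420 min
Takt time = 420 / 432
= 0.97 min/unit


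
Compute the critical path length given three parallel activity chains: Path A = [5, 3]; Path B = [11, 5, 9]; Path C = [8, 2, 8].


Path A: 5 + 3 = 8
Path B: 11 + 5 + 9 = 25
Path C: 8 + 2 + 8 = 18
Critical path = longest = max(8, 25, 18)
= 25 (Path B)


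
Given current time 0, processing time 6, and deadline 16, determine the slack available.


Slack = due - current_time - processing
= 16 - 0 - 6
= 10


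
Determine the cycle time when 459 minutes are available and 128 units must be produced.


Cycle time = available time / demand
= 459 / 128
= 3.59 min/unit


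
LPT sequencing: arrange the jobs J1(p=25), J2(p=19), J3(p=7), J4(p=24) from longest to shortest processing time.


LPT: sort by longest processing time first
  J1: p=25
  J4: p=24
  J2: p=19
  J3: p=7
Order: J1 → J4 → J2 → J3


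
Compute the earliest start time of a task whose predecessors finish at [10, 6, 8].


ES = max of all predecessor completion times
Predecessors: [10, 6, 8]
ES = max(10, 6, 8)
= 10


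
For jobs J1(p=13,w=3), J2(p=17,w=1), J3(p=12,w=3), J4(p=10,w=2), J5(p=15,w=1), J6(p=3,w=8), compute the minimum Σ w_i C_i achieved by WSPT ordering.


WSPT order (by p/w): J6 → J3 → J1 → J4 → J5 → J2
  J6: C=3, w·C=8×3=24
  J3: C=15, w·C=3×15=45
  J1: C=28, w·C=3×28=84
  J4: C=38, w·C=2×38=76
  J5: C=53, w·C=1×53=53
  J2: C=70, w·C=1×70=70
Σ w·C = 352
= 352


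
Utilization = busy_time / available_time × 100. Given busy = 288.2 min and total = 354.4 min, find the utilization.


Utilization = busy / total × 100
= 288.2 / 354.4 × 100
= 81.3%


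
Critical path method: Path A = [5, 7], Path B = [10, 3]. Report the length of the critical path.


Path A: 5 + 7 = 12
Path B: 10 + 3 = 13
Critical path = longest = max(12, 13)
= 13 (Path B)


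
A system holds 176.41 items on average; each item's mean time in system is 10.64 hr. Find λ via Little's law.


Little's law: L = λW → λ = L / W
= 176.41 / 10.64
= 16.58 per hour


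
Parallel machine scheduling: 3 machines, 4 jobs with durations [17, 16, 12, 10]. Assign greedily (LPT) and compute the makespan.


Jobs (LPT sorted): [17, 16, 12, 10]
Machines: 3
  J=17 → Machine 1 (load: 0+17=17)
  J=16 → Machine 2 (load: 0+16=16)
  J=12 → Machine 3 (load: 0+12=12)
  J=10 → Machine 3 (load: 12+10=22)
Machine loads: [17, 16, 22]
Makespan = max = 22 time units


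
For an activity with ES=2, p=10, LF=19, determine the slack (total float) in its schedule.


EF = ES + duration = 2 + 10 = 12
LS = LF - duration = 19 - 10 = 9
Total Float = LF - EF = 19 - 12
(or LS - ES = 9 - 2)
= 7


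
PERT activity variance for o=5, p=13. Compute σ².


σ² = ((p - o) / 6)² = (p - o)² / 36
= (13 - 5)² / 36
= 8² / 36
= 64 / 36
= 1.7778


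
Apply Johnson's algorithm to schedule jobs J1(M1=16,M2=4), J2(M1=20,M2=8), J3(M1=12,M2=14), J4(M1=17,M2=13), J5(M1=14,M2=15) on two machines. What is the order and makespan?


Johnson's rule:
Group 1 (M1≤M2, sort by M1): ['J3', 'J5']
Group 2 (M1>M2, sort desc M2): ['J4', 'J2', 'J1']
Sequence: J3 → J5 → J4 → J2 → J1
Makespan calculation:
  J3: M1 done=12, M2 done=26
  J5: M1 done=26, M2 done=41
  J4: M1 done=43, M2 done=56
  J2: M1 done=63, M2 done=71
  J1: M1 done=79, M2 done=83
= Sequence: J3 → J5 → J4 → J2 → J1, Makespan: 83


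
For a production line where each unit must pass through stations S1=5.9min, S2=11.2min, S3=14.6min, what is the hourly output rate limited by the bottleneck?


Bottleneck = longest station time
Station times: [5.9, 11.2, 14.6]
Max = 14.6 min
Rate = 60 / 14.6
= 4.11 units/hour (bottleneck: 14.6min)


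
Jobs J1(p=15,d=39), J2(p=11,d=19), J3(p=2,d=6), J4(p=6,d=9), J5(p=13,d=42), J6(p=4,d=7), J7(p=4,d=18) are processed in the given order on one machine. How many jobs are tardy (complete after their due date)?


Completion vs due date:
  J1: C=15, d=39 → on time
  J2: C=26, d=19 → TARDY
  J3: C=28, d=6 → TARDY
  J4: C=34, d=9 → TARDY
  J5: C=47, d=42 → TARDY
  J6: C=51, d=7 → TARDY
  J7: C=55, d=18 → TARDY
Tardy jobs: J2, J3, J4, J5, J6, J7
Count = 6


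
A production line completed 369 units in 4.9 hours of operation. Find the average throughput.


Throughput = units / time
= 369 / 4.9
= 75.3 units/hour


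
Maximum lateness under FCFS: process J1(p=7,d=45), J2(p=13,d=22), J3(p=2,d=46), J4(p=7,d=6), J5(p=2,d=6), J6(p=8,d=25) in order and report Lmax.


Lateness per job (L = C - d):
  J1: C=7, d=45, L=-38
  J2: C=20, d=22, L=-2
  J3: C=22, d=46, L=-24
  J4: C=29, d=6, L=23
  J5: C=31, d=6, L=25
  J6: C=39, d=25, L=14
Lmax = max(-38, -2, -24, 23, 25, 14)
= 25


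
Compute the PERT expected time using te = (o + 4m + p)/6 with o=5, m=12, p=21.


te = (o + 4m + p) / 6
= (5 + 4×12 + 21) / 6
= (5 + 48 + 21) / 6
= 74 / 6
= 12.33


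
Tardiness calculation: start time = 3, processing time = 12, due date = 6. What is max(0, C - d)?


Completion = start + processing = 3 + 12 = 15
Tardiness = max(0, C - d) = max(0, 15 - 6)
= max(0, 9)
= 9


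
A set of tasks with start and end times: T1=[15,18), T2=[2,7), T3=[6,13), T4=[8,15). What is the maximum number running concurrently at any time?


Check each time point for overlaps:
  t=6: 2 tasks active (T2, T3)
Max concurrent = 2


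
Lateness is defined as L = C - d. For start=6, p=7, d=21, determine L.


Completion = 6 + 7 = 13
Lateness = C - d = 13 - 21
= -8


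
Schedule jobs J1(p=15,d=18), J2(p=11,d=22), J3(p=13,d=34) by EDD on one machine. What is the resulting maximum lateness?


EDD order: J1 → J2 → J3
Completion and lateness:
  J1: C=15, d=18, L=15-18=-3
  J2: C=26, d=22, L=26-22=4
  J3: C=39, d=34, L=39-34=5
Lmax = max(-3, 4, 5)
= 5


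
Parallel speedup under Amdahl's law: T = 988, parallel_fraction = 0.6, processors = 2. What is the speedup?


Amdahl's law: T_p = T × ((1-p) + p/N)
= 988 × ((1-0.6) + 0.6/2)
= 988 × (0.40 + 0.3000)
= 988 × 0.7000
= 691.60
Speedup = 988/691.60
= 1.43×


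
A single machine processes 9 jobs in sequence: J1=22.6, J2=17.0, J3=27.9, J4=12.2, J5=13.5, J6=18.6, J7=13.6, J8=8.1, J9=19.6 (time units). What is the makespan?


Sequential makespan: sum all processing times
= 22.6 + 17.0 + 27.9 + 12.2 + 13.5 + 18.6 + 13.6 + 8.1 + 19.6
= 153.1 time units


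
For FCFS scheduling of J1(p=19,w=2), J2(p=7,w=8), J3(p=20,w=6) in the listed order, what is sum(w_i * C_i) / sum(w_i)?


Completion times:
  J1: C=19, w×C=2×19=38
  J2: C=26, w×C=8×26=208
  J3: C=46, w×C=6×46=276
Sum w×C = 522
Sum w = 16
Weighted avg = 522/16
= 32.62


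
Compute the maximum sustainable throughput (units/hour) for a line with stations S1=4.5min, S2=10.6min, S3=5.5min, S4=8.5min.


Bottleneck = longest station time
Station times: [4.5, 10.6, 5.5, 8.5]
Max = 10.6 min
Rate = 60 / 10.6
= 5.66 units/hour (bottleneck: 10.6min)


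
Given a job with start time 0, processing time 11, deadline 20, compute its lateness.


Completion = 0 + 11 = 11
Lateness = C - d = 11 - 20
= -9


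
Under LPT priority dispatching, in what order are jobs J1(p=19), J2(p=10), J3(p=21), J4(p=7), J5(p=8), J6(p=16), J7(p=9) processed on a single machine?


LPT: sort by longest processing time first
  J3: p=21
  J1: p=19
  J6: p=16
  J2: p=10
  J7: p=9
  J5: p=8
  J4: p=7
Order: J3 → J1 → J6 → J2 → J7 → J5 → J4


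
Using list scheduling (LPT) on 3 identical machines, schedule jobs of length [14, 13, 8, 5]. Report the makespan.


Jobs (LPT sorted): [14, 13, 8, 5]
Machines: 3
  J=14 → Machine 1 (load: 0+14=14)
  J=13 → Machine 2 (load: 0+13=13)
  J=8 → Machine 3 (load: 0+8=8)
  J=5 → Machine 3 (load: 8+5=13)
Machine loads: [14, 13, 13]
Makespan = max = 14 time units


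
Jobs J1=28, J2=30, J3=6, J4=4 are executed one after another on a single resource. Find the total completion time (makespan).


Sequential makespan: sum all processing times
= 28 + 30 + 6 + 4
= 68 time units


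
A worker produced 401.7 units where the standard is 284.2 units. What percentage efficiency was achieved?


Efficiency = (actual / standard) × 100
= (401.7 / 284.2) × 100
= 141.3%


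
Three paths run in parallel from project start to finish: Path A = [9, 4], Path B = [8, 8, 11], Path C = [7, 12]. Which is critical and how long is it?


Path A: 9 + 4 = 13
Path B: 8 + 8 + 11 = 27
Path C: 7 + 12 = 19
Critical path = longest = max(13, 27, 19)
= 27 (Path B)


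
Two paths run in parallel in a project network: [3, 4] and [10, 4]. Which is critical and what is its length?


Path A: 3 + 4 = 7
Path B: 10 + 4 = 14
Critical path = longest = max(7, 14)
= 14 (Path B)


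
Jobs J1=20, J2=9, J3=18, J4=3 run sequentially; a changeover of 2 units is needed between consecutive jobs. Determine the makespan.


Makespan = Σ processing + (n-1) × setup
= (20 + 9 + 18 + 3) + (4-1)×2
= 50 + 6
= 56 time units


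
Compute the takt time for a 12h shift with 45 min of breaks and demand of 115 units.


Available = 12×60 - 45 = 675 min
Takt time = 675 / 115
= 5.87 min/unit


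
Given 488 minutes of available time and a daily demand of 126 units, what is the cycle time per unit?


Cycle time = available time / demand
= 488 / 126
= 3.87 min/unit


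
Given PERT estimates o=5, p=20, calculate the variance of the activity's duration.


σ² = ((p - o) / 6)² = (p - o)² / 36
= (20 - 5)² / 36
= 15² / 36
= 225 / 36
= 6.2500


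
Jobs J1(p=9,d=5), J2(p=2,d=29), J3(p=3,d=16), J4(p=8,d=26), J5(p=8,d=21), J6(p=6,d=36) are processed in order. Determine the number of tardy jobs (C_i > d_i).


Completion vs due date:
  J1: C=9, d=5 → TARDY
  J2: C=11, d=29 → on time
  J3: C=14, d=16 → on time
  J4: C=22, d=26 → on time
  J5: C=30, d=21 → TARDY
  J6: C=36, d=36 → on time
Tardy jobs: J1, J5
Count = 2


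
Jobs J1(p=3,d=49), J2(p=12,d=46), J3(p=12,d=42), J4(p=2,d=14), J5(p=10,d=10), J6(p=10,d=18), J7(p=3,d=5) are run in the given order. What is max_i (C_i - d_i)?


Lateness per job (L = C - d):
  J1: C=3, d=49, L=-46
  J2: C=15, d=46, L=-31
  J3: C=27, d=42, L=-15
  J4: C=29, d=14, L=15
  J5: C=39, d=10, L=29
  J6: C=49, d=18, L=31
  J7: C=52, d=5, L=47
Lmax = max(-46, -31, -15, 15, 29, 31, 47)
= 47


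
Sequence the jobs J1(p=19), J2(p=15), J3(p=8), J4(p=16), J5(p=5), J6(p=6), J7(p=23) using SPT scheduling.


SPT: sort by shortest processing time
  J5: p=5
  J6: p=6
  J3: p=8
  J2: p=15
  J4: p=16
  J1: p=19
  J7: p=23
Order: J5 → J6 → J3 → J2 → J4 → J1 → J7


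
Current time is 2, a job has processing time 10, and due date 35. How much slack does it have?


Slack = due - current_time - processing
= 35 - 2 - 10
= 23


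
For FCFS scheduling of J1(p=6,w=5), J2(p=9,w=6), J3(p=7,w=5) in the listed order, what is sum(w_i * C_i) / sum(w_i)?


Completion times:
  J1: C=6, w×C=5×6=30
  J2: C=15, w×C=6×15=90
  J3: C=22, w×C=5×22=110
Sum w×C = 230
Sum w = 16
Weighted avg = 230/16
= 14.38


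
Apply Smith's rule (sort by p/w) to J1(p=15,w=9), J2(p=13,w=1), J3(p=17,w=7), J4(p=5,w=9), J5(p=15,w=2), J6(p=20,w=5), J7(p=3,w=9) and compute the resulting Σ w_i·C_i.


WSPT order (by p/w): J7 → J4 → J1 → J3 → J6 → J5 → J2
  J7: C=3, w·C=9×3=27
  J4: C=8, w·C=9×8=72
  J1: C=23, w·C=9×23=207
  J3: C=40, w·C=7×40=280
  J6: C=60, w·C=5×60=300
  J5: C=75, w·C=2×75=150
  J2: C=88, w·C=1×88=88
Σ w·C = 1124
= 1124


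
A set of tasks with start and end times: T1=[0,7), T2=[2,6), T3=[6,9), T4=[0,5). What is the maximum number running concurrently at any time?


Check each time point for overlaps:
  t=2: 3 tasks active (T1, T2, T4)
Max concurrent = 3


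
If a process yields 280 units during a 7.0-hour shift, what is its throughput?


Throughput = units / time
= 280 / 7.0
= 40.0 units/hour


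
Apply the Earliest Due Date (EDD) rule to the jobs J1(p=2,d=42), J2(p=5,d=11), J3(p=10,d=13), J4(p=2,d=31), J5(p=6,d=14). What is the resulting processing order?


EDD: sort by earliest due date
  J2: d=11, p=5
  J3: d=13, p=10
  J5: d=14, p=6
  J4: d=31, p=2
  J1: d=42, p=2
Order: J2 → J3 → J5 → J4 → J1


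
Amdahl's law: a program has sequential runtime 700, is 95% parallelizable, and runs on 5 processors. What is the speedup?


Amdahl's law: T_p = T × ((1-p) + p/N)
= 700 × ((1-0.95) + 0.95/5)
= 700 × (0.05 + 0.1900)
= 700 × 0.2400
= 168.00
Speedup = 700/168.00
= 4.17×


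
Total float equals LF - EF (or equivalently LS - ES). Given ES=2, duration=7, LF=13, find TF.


EF = ES + duration = 2 + 7 = 9
LS = LF - duration = 13 - 7 = 6
Total Float = LF - EF = 13 - 9
(or LS - ES = 6 - 2)
= 4


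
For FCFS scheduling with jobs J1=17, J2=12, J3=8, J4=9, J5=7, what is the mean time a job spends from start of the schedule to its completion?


Completion times:
  J1: completes at 17
  J2: completes at 29
  J3: completes at 37
  J4: completes at 46
  J5: completes at 53
Sum = 182
Average = 182/5
= 36.40


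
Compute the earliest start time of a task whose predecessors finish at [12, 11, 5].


ES = max of all predecessor completion times
Predecessors: [12, 11, 5]
ES = max(12, 11, 5)
= 12


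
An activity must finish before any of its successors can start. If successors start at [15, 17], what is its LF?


LF = min of all successor start times
Successors start at: [15, 17]
LF = min(15, 17)
= 15


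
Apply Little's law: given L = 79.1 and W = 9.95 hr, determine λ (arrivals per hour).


Little's law: L = λW → λ = L / W
= 79.1 / 9.95
= 7.95 per hour


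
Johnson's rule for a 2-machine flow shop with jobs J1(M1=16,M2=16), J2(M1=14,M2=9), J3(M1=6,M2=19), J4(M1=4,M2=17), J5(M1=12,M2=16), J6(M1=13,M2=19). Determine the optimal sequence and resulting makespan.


Johnson's rule:
Group 1 (M1≤M2, sort by M1): ['J4', 'J3', 'J5', 'J6', 'J1']
Group 2 (M1>M2, sort desc M2): ['J2']
Sequence: J4 → J3 → J5 → J6 → J1 → J2
Makespan calculation:
  J4: M1 done=4, M2 done=21
  J3: M1 done=10, M2 done=40
  J5: M1 done=22, M2 done=56
  J6: M1 done=35, M2 done=75
  J1: M1 done=51, M2 done=91
  J2: M1 done=65, M2 done=100
= Sequence: J4 → J3 → J5 → J6 → J1 → J2, Makespan: 100


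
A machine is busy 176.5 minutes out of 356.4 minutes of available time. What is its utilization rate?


Utilization = busy / total × 100
= 176.5 / 356.4 × 100
= 49.5%


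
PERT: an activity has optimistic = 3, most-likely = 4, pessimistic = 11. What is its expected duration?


te = (o + 4m + p) / 6
= (3 + 4×4 + 11) / 6
= (3 + 16 + 11) / 6
= 30 / 6
= 5.00


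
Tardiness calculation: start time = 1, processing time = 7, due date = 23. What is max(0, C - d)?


Completion = start + processing = 1 + 7 = 8
Tardiness = max(0, C - d) = max(0, 8 - 23)
= max(0, -15)
= 0


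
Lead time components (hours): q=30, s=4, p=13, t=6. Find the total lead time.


Lead time = queue + setup + processing + transit
= 30 + 4 + 13 + 6
= 53 hours


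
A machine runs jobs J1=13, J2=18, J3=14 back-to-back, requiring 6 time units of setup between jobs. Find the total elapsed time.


Makespan = Σ processing + (n-1) × setup
= (13 + 18 + 14) + (3-1)×6
= 45 + 12
= 57 time units


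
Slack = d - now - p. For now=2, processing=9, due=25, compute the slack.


Slack = due - current_time - processing
= 25 - 2 - 9
= 14


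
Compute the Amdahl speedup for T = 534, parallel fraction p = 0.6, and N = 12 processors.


Amdahl's law: T_p = T × ((1-p) + p/N)
= 534 × ((1-0.6) + 0.6/12)
= 534 × (0.40 + 0.0500)
= 534 × 0.4500
= 240.30
Speedup = 534/240.30
= 2.22×


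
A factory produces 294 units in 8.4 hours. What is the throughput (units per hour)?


Throughput = units / time
= 294 / 8.4
= 35.0 units/hour


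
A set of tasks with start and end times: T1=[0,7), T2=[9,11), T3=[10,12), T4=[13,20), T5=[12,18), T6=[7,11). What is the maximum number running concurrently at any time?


Check each time point for overlaps:
  t=10: 3 tasks active (T2, T3, T6)
Max concurrent = 3


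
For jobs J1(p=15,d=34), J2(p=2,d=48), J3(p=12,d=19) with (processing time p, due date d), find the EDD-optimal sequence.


EDD: sort by earliest due date
  J3: d=19, p=12
  J1: d=34, p=15
  J2: d=48, p=2
Order: J3 → J1 → J2


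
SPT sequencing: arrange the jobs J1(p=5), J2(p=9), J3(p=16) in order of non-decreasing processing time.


SPT: sort by shortest processing time
  J1: p=5
  J2: p=9
  J3: p=16
Order: J1 → J2 → J3


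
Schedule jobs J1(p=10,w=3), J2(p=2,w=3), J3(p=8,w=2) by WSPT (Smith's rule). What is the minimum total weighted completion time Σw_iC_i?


WSPT order (by p/w): J2 → J1 → J3
  J2: C=2, w·C=3×2=6
  J1: C=12, w·C=3×12=36
  J3: C=20, w·C=2×20=40
Σ w·C = 82
= 82


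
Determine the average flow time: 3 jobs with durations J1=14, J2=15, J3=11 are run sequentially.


Completion times:
  J1: completes at 14
  J2: completes at 29
  J3: completes at 40
Sum = 83
Average = 83/3
= 27.67


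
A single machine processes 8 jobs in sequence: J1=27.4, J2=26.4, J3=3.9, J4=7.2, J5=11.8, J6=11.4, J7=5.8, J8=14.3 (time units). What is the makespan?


Sequential makespan: sum all processing times
= 27.4 + 26.4 + 3.9 + 7.2 + 11.8 + 11.4 + 5.8 + 14.3
= 108.2 time units


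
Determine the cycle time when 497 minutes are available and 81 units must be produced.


Cycle time = available time / demand
= 497 / 81
= 6.14 min/unit


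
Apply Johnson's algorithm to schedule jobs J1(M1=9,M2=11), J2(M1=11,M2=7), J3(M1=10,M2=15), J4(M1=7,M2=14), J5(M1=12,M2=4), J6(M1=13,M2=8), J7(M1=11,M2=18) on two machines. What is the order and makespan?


Johnson's rule:
Group 1 (M1≤M2, sort by M1): ['J4', 'J1', 'J3', 'J7']
Group 2 (M1>M2, sort desc M2): ['J6', 'J2', 'J5']
Sequence: J4 → J1 → J3 → J7 → J6 → J2 → J5
Makespan calculation:
  J4: M1 done=7, M2 done=21
  J1: M1 done=16, M2 done=32
  J3: M1 done=26, M2 done=47
  J7: M1 done=37, M2 done=65
  J6: M1 done=50, M2 done=73
  J2: M1 done=61, M2 done=80
  J5: M1 done=73, M2 done=84
= Sequence: J4 → J1 → J3 → J7 → J6 → J2 → J5, Makespan: 84


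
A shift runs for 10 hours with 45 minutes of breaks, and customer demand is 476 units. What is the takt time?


Available = 10×60 - 45 = 555 min
Takt time = 555 / 476
= 1.17 min/unit


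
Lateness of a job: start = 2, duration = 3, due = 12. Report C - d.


Completion = 2 + 3 = 5
Lateness = C - d = 5 - 12
= -7


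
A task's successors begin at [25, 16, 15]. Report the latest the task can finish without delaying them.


LF = min of all successor start times
Successors start at: [25, 16, 15]
LF = min(25, 16, 15)
= 15


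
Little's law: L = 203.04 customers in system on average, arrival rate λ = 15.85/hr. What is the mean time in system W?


Little's law: L = λW → W = L / λ
= 203.04 / 15.85
= 12.81 hours


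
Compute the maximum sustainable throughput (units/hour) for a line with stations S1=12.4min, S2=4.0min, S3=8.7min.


Bottleneck = longest station time
Station times: [12.4, 4.0, 8.7]
Max = 12.4 min
Rate = 60 / 12.4
= 4.84 units/hour (bottleneck: 12.4min)


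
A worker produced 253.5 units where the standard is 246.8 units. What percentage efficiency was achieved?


Efficiency = (actual / standard) × 100
= (253.5 / 246.8) × 100
= 102.7%


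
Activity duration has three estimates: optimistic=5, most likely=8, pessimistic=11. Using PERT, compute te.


te = (o + 4m + p) / 6
= (5 + 4×8 + 11) / 6
= (5 + 32 + 11) / 6
= 48 / 6
= 8.00


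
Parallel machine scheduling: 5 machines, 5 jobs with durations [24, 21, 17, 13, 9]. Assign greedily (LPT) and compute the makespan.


Jobs (LPT sorted): [24, 21, 17, 13, 9]
Machines: 5
  J=24 → Machine 1 (load: 0+24=24)
  J=21 → Machine 2 (load: 0+21=21)
  J=17 → Machine 3 (load: 0+17=17)
  J=13 → Machine 4 (load: 0+13=13)
  J=9 → Machine 5 (load: 0+9=9)
Machine loads: [24, 21, 17, 13, 9]
Makespan = max = 24 time units


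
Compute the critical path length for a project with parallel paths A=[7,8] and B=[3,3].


Path A: 7 + 8 = 15
Path B: 3 + 3 = 6
Critical path = longest = max(15, 6)
= 15 (Path A)


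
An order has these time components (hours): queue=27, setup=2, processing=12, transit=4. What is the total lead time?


Lead time = queue + setup + processing + transit
= 27 + 2 + 12 + 4
= 45 hours


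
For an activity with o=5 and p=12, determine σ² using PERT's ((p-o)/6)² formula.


σ² = ((p - o) / 6)² = (p - o)² / 36
= (12 - 5)² / 36
= 7² / 36
= 49 / 36
= 1.3611


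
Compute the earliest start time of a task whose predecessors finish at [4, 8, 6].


ES = max of all predecessor completion times
Predecessors: [4, 8, 6]
ES = max(4, 8, 6)
= 8


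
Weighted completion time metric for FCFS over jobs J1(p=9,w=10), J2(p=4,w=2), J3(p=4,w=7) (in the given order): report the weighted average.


Completion times:
  J1: C=9, w×C=10×9=90
  J2: C=13, w×C=2×13=26
  J3: C=17, w×C=7×17=119
Sum w×C = 235
Sum w = 19
Weighted avg = 235/19
= 12.37


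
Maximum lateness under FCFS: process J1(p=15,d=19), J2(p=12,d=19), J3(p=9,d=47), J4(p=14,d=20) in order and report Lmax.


Lateness per job (L = C - d):
  J1: C=15, d=19, L=-4
  J2: C=27, d=19, L=8
  J3: C=36, d=47, L=-11
  J4: C=50, d=20, L=30
Lmax = max(-4, 8, -11, 30)
= 30


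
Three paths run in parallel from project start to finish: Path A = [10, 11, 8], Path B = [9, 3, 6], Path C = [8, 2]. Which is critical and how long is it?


Path A: 10 + 11 + 8 = 29
Path B: 9 + 3 + 6 = 18
Path C: 8 + 2 = 10
Critical path = longest = max(29, 18, 10)
= 29 (Path A)


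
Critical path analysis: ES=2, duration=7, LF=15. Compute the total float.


EF = ES + duration = 2 + 7 = 9
LS = LF - duration = 15 - 7 = 8
Total Float = LF - EF = 15 - 9
(or LS - ES = 8 - 2)
= 6


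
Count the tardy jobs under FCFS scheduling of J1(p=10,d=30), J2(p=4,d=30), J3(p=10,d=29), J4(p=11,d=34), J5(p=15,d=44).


Completion vs due date:
  J1: C=10, d=30 → on time
  J2: C=14, d=30 → on time
  J3: C=24, d=29 → on time
  J4: C=35, d=34 → TARDY
  J5: C=50, d=44 → TARDY
Tardy jobs: J4, J5
Count = 2


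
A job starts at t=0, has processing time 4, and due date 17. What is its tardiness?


Completion = start + processing = 0 + 4 = 4
Tardiness = max(0, C - d) = max(0, 4 - 17)
= max(0, -13)
= 0


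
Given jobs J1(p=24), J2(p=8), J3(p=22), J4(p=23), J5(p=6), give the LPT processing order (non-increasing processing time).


LPT: sort by longest processing time first
  J1: p=24
  J4: p=23
  J3: p=22
  J2: p=8
  J5: p=6
Order: J1 → J4 → J3 → J2 → J5


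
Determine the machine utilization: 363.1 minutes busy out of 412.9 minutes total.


Utilization = busy / total × 100
= 363.1 / 412.9 × 100
= 87.9%


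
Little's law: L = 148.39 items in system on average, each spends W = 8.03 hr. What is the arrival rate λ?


Little's law: L = λW → λ = L / W
= 148.39 / 8.03
= 18.48 per hour


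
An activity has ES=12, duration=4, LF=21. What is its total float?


EF = ES + duration = 12 + 4 = 16
LS = LF - duration = 21 - 4 = 17
Total Float = LF - EF = 21 - 16
(or LS - ES = 17 - 12)
= 5


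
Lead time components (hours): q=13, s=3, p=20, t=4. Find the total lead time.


Lead time = queue + setup + processing + transit
= 13 + 3 + 20 + 4
= 40 hours


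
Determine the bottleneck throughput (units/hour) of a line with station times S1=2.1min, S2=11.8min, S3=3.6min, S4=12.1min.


Bottleneck = longest station time
Station times: [2.1, 11.8, 3.6, 12.1]
Max = 12.1 min
Rate = 60 / 12.1
= 4.96 units/hour (bottleneck: 12.1min)


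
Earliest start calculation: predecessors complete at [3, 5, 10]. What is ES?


ES = max of all predecessor completion times
Predecessors: [3, 5, 10]
ES = max(3, 5, 10)
= 10


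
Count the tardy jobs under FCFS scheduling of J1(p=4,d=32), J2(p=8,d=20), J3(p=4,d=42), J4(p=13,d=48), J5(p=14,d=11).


Completion vs due date:
  J1: C=4, d=32 → on time
  J2: C=12, d=20 → on time
  J3: C=16, d=42 → on time
  J4: C=29, d=48 → on time
  J5: C=43, d=11 → TARDY
Tardy jobs: J5
Count = 1


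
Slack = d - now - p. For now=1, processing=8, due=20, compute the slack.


Slack = due - current_time - processing
= 20 - 1 - 8
= 11


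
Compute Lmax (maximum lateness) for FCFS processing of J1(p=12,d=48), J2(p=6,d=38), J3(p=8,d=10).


Lateness per job (L = C - d):
  J1: C=12, d=48, L=-36
  J2: C=18, d=38, L=-20
  J3: C=26, d=10, L=16
Lmax = max(-36, -20, 16)
= 16


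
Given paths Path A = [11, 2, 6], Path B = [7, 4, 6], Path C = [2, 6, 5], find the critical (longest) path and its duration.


Path A: 11 + 2 + 6 = 19
Path B: 7 + 4 + 6 = 17
Path C: 2 + 6 + 5 = 13
Critical path = longest = max(19, 17, 13)
= 19 (Path A)


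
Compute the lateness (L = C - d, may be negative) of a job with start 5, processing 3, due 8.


Completion = 5 + 3 = 8
Lateness = C - d = 8 - 8
= 0


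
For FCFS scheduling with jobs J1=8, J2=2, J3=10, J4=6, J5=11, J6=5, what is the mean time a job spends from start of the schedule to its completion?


Completion times:
  J1: completes at 8
  J2: completes at 10
  J3: completes at 20
  J4: completes at 26
  J5: completes at 37
  J6: completes at 42
Sum = 143
Average = 143/6
= 23.83


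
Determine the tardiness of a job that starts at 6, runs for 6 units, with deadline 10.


Completion = start + processing = 6 + 6 = 12
Tardiness = max(0, C - d) = max(0, 12 - 10)
= max(0, 2)
= 2


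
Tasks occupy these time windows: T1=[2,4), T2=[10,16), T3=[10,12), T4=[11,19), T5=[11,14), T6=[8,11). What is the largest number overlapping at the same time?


Check each time point for overlaps:
  t=11: 4 tasks active (T2, T3, T4, T5)
Max concurrent = 4


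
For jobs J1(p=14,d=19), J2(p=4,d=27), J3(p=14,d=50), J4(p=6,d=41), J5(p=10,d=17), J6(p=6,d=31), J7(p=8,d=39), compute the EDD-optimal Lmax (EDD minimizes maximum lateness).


EDD order: J5 → J1 → J2 → J6 → J7 → J4 → J3
Completion and lateness:
  J5: C=10, d=17, L=10-17=-7
  J1: C=24, d=19, L=24-19=5
  J2: C=28, d=27, L=28-27=1
  J6: C=34, d=31, L=34-31=3
  J7: C=42, d=39, L=42-39=3
  J4: C=48, d=41, L=48-41=7
  J3: C=62, d=50, L=62-50=12
Lmax = max(-7, 5, 1, 3, 3, 7, 12)
= 12
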